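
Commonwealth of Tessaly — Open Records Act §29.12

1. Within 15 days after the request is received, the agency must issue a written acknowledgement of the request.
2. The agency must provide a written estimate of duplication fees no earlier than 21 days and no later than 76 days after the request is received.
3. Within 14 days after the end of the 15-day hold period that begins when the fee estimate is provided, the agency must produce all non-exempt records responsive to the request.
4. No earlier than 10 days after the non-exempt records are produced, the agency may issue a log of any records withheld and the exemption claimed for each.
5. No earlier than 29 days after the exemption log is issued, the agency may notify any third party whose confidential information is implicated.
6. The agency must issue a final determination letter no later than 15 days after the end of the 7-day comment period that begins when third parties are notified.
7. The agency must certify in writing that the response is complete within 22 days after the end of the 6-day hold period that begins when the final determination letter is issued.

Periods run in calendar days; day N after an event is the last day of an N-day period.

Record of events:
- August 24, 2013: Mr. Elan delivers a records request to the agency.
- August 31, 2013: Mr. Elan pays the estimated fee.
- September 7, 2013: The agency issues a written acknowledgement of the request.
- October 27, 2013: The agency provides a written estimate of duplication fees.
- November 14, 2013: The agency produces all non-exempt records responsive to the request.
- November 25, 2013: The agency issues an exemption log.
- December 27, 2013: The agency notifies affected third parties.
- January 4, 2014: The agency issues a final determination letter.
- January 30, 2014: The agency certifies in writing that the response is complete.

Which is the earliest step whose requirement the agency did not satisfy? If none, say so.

None — every step was satisfied

Step 1: 15 days after August 24, 2013 (when the request is received) is September 8, 2013; done September 7, 2013 — timely.
Step 2: the window is 21–76 days after August 24, 2013 (when the request is received), so September 14, 2013 through November 8, 2013; done October 27, 2013 — within the window.
Step 3: 14 days after November 11, 2013 (end of the 15-day hold period, which began when the fee estimate is provided on October 27, 2013) is November 25, 2013; done November 14, 2013 — timely.
Step 4: the earliest permitted date is 10 days after November 14, 2013 (when the non-exempt records are produced), i.e. November 24, 2013; done November 25, 2013 — permitted.
Step 5: the earliest permitted date is 29 days after November 25, 2013 (when the exemption log is issued), i.e. December 24, 2013; done December 27, 2013, after the minimum wait.
Step 6: 15 days after January 3, 2014 (end of the 7-day comment period, which began when third parties are notified on December 27, 2013) is January 18, 2014; completed January 4, 2014, before the deadline.
Step 7: 22 days after January 10, 2014 (end of the 6-day hold period, which began when the final determination letter is issued on January 4, 2014) is February 1, 2014; completed January 30, 2014, before the deadline.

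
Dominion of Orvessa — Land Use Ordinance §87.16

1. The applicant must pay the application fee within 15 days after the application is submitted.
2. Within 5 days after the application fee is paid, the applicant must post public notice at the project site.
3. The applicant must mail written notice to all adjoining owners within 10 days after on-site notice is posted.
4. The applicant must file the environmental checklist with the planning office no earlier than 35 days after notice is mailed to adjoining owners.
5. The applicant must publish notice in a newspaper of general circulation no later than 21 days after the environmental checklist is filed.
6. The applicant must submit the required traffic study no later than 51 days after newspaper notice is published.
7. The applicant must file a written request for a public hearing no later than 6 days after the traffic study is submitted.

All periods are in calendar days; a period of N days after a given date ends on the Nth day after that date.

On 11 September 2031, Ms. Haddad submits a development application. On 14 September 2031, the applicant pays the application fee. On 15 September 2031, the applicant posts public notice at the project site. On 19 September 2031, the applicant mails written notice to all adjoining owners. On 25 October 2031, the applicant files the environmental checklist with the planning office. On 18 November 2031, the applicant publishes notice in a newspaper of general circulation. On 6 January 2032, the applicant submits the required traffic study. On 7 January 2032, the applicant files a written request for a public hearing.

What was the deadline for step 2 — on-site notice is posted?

Step 2 runs from 14 September 2031, when the application fee is paid. 5 days after 14 September 2031 is 19 September 2031.

19 September 2031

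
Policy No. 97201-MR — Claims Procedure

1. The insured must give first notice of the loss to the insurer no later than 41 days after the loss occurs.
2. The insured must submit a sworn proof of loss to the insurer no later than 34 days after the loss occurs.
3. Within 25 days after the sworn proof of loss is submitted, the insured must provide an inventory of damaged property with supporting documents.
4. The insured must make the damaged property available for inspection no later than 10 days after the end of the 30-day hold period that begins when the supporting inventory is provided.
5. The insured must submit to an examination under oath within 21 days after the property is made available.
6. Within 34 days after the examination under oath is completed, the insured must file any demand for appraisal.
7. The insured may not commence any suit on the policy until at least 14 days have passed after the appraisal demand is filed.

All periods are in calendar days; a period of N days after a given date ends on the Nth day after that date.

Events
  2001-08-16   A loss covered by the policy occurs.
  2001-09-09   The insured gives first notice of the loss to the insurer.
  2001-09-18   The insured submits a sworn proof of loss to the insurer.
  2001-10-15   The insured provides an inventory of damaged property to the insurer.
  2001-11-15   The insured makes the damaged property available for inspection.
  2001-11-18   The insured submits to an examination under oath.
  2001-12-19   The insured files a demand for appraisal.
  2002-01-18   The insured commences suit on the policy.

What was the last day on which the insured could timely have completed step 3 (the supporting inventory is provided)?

Step 3 runs from 2001-09-18, when the sworn proof of loss is submitted. 25 days after 2001-09-18 is 2001-10-13.

2001-10-13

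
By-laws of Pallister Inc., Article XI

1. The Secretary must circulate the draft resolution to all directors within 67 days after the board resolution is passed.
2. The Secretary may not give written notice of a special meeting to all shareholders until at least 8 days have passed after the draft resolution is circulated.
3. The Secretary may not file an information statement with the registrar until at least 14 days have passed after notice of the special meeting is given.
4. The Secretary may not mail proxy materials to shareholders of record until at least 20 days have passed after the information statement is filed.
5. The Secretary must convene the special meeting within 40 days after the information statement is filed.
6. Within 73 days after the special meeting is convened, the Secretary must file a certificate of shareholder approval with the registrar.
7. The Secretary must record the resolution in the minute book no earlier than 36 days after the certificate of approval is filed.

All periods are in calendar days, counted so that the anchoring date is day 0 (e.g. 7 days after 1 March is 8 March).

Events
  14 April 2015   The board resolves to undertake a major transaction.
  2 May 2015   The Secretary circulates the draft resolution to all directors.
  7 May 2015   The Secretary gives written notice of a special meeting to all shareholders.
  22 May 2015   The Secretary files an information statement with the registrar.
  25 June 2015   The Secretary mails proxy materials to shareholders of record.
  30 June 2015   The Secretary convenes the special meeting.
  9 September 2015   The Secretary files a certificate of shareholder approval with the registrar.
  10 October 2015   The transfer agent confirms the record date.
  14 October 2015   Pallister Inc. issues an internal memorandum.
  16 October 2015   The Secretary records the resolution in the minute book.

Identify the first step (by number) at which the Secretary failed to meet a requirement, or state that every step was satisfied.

(1) due by 14 April 2015 + 67 days = 20 June 2015; completed 2 May 2015, before the deadline.
(2) permitted from 2 May 2015 + 8 days = 10 May 2015 onward; acted on 7 May 2015, 3 days prematurely.
The analysis stops there.

Step 2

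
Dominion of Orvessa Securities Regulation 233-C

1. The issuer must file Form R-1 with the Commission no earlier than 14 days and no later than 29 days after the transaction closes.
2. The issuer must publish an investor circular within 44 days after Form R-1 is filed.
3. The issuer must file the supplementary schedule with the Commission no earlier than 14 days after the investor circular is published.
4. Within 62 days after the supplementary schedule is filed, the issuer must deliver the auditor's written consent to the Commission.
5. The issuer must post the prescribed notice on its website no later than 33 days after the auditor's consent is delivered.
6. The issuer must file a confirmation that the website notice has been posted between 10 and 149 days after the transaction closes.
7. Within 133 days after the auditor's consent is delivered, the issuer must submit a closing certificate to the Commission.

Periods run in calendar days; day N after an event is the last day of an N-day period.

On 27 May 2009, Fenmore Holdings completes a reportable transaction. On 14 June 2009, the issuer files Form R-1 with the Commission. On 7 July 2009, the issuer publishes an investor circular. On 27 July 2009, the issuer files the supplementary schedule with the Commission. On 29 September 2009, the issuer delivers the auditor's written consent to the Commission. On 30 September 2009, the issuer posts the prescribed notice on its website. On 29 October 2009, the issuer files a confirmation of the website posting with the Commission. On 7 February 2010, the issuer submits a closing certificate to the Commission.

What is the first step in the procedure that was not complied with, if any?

Step 1 — 14 and 29 days from 27 May 2009 (when the transaction closes) are 10 June 2009 and 25 June 2009 respectively; 14 June 2009 falls inside that range.
Step 2 — counting 44 days from 14 June 2009 (when Form R-1 is filed) gives a deadline of 28 July 2009; completed 7 July 2009, before the deadline.
Step 3 — must wait 14 days from 7 July 2009 (when the investor circular is published), so not before 21 July 2009; done 27 July 2009, after the minimum wait.
Step 4 — counting 62 days from 27 July 2009 (when the supplementary schedule is filed) gives a deadline of 27 September 2009; 29 September 2009 misses that deadline by 2 days.
The analysis stops there.

Step 4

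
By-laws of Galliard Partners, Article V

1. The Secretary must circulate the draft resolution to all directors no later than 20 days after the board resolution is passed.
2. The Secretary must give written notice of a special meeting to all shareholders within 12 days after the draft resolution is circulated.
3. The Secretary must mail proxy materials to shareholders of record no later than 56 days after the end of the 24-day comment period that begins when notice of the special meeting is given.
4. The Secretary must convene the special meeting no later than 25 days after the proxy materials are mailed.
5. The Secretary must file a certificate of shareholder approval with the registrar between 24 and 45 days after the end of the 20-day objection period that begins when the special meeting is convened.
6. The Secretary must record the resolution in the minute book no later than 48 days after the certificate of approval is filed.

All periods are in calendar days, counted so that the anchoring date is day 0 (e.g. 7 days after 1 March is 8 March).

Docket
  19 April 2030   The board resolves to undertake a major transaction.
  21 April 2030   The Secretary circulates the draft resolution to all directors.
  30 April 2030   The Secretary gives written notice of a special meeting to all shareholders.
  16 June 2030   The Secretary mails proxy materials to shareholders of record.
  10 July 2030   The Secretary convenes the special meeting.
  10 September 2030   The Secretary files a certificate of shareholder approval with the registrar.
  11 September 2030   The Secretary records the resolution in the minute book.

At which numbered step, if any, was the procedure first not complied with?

Step 1 — counting 20 days from 19 April 2030 (when the board resolution is passed) gives a deadline of 9 May 2030; done 21 April 2030 — timely.
Step 2 — counting 12 days from 21 April 2030 (when the draft resolution is circulated) gives a deadline of 3 May 2030; done 30 April 2030 — timely.
Step 3 — counting 56 days from 24 May 2030 (end of the 24-day comment period, which began when notice of the special meeting is given on 30 April 2030) gives a deadline of 19 July 2030; done 16 June 2030 — timely.
Step 4 — counting 25 days from 16 June 2030 (when the proxy materials are mailed) gives a deadline of 11 July 2030; done 10 July 2030 — timely.
Step 5 — 24 and 45 days from 30 July 2030 (end of the 20-day objection period, which began when the special meeting is convened on 10 July 2030) are 23 August 2030 and 13 September 2030 respectively; done 10 September 2030 — within the window.
Step 6 — counting 48 days from 10 September 2030 (when the certificate of approval is filed) gives a deadline of 28 October 2030; completed 11 September 2030, before the deadline.

None — every step was satisfied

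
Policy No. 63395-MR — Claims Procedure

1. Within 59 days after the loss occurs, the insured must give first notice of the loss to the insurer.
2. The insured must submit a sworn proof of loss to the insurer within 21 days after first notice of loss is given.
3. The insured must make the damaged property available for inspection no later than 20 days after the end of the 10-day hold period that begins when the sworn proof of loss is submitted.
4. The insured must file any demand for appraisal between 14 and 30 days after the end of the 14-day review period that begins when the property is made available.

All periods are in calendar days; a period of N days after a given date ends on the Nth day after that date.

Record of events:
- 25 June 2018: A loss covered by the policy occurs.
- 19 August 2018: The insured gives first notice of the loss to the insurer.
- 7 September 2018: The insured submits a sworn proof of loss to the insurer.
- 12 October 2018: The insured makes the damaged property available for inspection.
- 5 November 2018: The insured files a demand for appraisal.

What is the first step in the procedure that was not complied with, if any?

Step 3

(1) due by 25 June 2018 + 59 days = 23 August 2018; completed 19 August 2018, before the deadline.
(2) due by 19 August 2018 + 21 days = 9 September 2018; done 7 September 2018 — timely.
(3) due by 17 September 2018 + 20 days = 7 October 2018; done 12 October 2018 — 5 days late.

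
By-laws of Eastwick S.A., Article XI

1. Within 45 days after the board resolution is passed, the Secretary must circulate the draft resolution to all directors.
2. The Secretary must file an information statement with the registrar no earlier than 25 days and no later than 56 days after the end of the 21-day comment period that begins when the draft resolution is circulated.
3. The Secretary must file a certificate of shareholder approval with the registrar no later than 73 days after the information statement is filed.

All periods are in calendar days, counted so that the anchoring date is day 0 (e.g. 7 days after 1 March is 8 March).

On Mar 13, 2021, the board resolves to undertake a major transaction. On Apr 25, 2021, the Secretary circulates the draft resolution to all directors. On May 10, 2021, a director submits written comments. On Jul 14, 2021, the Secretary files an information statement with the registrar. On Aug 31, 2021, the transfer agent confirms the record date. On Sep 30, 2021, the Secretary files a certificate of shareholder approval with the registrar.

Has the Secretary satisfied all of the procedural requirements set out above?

No

Step 1 — counting 45 days from Mar 13, 2021 (when the board resolution is passed) gives a deadline of Apr 27, 2021; done Apr 25, 2021 — timely.
Step 2 — 25 and 56 days from May 16, 2021 (end of the 21-day comment period, which began when the draft resolution is circulated on Apr 25, 2021) are Jun 10, 2021 and Jul 11, 2021 respectively; Jul 14, 2021 is 3 days past the end of the window.
The procedure was therefore not followed at step 2.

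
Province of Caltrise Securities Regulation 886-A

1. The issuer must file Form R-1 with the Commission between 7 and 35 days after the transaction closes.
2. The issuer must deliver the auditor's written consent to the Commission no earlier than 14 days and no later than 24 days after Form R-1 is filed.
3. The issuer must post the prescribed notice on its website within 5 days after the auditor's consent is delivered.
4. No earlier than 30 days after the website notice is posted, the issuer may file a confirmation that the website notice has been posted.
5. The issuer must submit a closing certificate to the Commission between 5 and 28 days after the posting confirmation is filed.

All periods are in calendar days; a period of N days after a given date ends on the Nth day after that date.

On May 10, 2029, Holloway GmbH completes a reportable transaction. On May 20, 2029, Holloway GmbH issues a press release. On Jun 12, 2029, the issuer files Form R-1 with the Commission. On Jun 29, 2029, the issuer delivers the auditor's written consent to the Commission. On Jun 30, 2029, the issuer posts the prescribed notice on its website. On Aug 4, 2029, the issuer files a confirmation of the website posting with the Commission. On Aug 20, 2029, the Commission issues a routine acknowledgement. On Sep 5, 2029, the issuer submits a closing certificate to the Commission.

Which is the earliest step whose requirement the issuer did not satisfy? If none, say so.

Step 5

Step 1 — 7 and 35 days from May 10, 2029 (when the transaction closes) are May 17, 2029 and Jun 14, 2029 respectively; Jun 12, 2029 falls inside that range.
Step 2 — 14 and 24 days from Jun 12, 2029 (when Form R-1 is filed) are Jun 26, 2029 and Jul 6, 2029 respectively; done Jun 29, 2029, which is between those dates.
Step 3 — counting 5 days from Jun 29, 2029 (when the auditor's consent is delivered) gives a deadline of Jul 4, 2029; done Jun 30, 2029 — timely.
Step 4 — must wait 30 days from Jun 30, 2029 (when the website notice is posted), so not before Jul 30, 2029; done Aug 4, 2029 — permitted.
Step 5 — 5 and 28 days from Aug 4, 2029 (when the posting confirmation is filed) are Aug 9, 2029 and Sep 1, 2029 respectively; Sep 5, 2029 is 4 days past the end of the window.
That is the first point of non-compliance.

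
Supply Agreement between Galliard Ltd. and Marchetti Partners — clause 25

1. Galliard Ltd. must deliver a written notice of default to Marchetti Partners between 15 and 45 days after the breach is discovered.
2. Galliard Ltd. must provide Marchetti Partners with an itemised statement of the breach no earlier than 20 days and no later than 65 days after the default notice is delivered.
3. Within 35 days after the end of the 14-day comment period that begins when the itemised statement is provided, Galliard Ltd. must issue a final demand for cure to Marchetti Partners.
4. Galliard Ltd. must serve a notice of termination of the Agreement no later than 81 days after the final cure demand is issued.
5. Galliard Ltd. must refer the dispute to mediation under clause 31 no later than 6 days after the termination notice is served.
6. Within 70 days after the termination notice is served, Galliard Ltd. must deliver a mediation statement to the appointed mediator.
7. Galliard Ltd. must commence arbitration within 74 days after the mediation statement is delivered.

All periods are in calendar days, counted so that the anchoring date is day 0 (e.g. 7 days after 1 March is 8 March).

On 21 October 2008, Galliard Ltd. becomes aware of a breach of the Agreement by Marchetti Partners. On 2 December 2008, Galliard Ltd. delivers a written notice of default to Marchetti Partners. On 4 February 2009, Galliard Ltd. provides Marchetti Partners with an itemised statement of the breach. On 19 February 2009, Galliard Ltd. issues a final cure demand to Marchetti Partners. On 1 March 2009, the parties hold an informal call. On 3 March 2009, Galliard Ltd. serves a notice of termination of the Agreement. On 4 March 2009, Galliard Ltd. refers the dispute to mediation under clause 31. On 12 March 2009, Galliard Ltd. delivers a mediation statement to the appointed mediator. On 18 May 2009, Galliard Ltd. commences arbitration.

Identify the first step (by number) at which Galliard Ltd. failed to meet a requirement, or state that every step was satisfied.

Step 1 — 15 and 45 days from 21 October 2008 (when the breach is discovered) are 5 November 2008 and 5 December 2008 respectively; 2 December 2008 falls inside that range.
Step 2 — 20 and 65 days from 2 December 2008 (when the default notice is delivered) are 22 December 2008 and 5 February 2009 respectively; 4 February 2009 falls inside that range.
Step 3 — counting 35 days from 18 February 2009 (end of the 14-day comment period, which began when the itemised statement is provided on 4 February 2009) gives a deadline of 25 March 2009; done 19 February 2009 — timely.
Step 4 — counting 81 days from 19 February 2009 (when the final cure demand is issued) gives a deadline of 11 May 2009; done 3 March 2009 — timely.
Step 5 — counting 6 days from 3 March 2009 (when the termination notice is served) gives a deadline of 9 March 2009; completed 4 March 2009, before the deadline.
Step 6 — counting 70 days from 3 March 2009 (when the termination notice is served) gives a deadline of 12 May 2009; 12 March 2009 is within that limit.
Step 7 — counting 74 days from 12 March 2009 (when the mediation statement is delivered) gives a deadline of 25 May 2009; done 18 May 2009 — timely.

None — every step was satisfied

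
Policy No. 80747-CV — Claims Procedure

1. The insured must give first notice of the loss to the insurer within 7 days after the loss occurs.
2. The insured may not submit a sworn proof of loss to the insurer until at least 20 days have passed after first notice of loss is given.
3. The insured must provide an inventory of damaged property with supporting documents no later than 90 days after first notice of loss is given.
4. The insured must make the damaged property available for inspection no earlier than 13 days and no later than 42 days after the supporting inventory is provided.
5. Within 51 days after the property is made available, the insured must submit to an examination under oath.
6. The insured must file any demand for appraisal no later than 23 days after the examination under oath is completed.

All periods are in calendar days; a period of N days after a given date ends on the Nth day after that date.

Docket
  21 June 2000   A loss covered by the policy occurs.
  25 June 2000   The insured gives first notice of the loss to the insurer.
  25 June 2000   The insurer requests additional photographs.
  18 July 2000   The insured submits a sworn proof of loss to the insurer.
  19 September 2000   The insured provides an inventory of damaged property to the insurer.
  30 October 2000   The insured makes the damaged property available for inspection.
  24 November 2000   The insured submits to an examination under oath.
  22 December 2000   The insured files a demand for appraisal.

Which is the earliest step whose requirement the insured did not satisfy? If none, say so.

Step 6

(1) due by 21 June 2000 + 7 days = 28 June 2000; done 25 June 2000 — timely.
(2) permitted from 25 June 2000 + 20 days = 15 July 2000 onward; done 18 July 2000, after the minimum wait.
(3) due by 25 June 2000 + 90 days = 23 September 2000; done 19 September 2000 — timely.
(4) the permitted window runs from 19 September 2000 + 13 = 2 October 2000 to 19 September 2000 + 42 = 31 October 2000; done 30 October 2000, which is between those dates.
(5) due by 30 October 2000 + 51 days = 20 December 2000; done 24 November 2000 — timely.
(6) due by 24 November 2000 + 23 days = 17 December 2000; done 22 December 2000 — 5 days late.
No need to go further; step 6 was not satisfied.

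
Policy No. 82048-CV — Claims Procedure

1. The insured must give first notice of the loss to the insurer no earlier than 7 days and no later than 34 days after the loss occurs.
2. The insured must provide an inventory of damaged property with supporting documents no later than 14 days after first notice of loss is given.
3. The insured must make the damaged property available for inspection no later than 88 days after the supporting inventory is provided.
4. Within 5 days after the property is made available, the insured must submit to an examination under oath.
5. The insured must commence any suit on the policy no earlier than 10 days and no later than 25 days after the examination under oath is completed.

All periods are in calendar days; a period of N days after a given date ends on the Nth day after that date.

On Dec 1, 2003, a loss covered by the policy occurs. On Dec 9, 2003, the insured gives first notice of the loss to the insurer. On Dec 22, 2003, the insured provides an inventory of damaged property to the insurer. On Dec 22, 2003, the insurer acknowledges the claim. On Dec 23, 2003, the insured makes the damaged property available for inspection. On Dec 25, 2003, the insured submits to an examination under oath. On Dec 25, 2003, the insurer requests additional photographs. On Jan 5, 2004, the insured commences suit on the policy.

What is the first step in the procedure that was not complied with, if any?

Step 1: the window is 7–34 days after Dec 1, 2003 (when the loss occurs), so Dec 8, 2003 through Jan 4, 2004; done Dec 9, 2003 — within the window.
Step 2: 14 days after Dec 9, 2003 (when first notice of loss is given) is Dec 23, 2003; Dec 22, 2003 is within that limit.
Step 3: 88 days after Dec 22, 2003 (when the supporting inventory is provided) is Mar 19, 2004; Dec 23, 2003 is within that limit.
Step 4: 5 days after Dec 23, 2003 (when the property is made available) is Dec 28, 2003; completed Dec 25, 2003, before the deadline.
Step 5: the window is 10–25 days after Dec 25, 2003 (when the examination under oath is completed), so Jan 4, 2004 through Jan 19, 2004; done Jan 5, 2004 — within the window.

None — every step was satisfied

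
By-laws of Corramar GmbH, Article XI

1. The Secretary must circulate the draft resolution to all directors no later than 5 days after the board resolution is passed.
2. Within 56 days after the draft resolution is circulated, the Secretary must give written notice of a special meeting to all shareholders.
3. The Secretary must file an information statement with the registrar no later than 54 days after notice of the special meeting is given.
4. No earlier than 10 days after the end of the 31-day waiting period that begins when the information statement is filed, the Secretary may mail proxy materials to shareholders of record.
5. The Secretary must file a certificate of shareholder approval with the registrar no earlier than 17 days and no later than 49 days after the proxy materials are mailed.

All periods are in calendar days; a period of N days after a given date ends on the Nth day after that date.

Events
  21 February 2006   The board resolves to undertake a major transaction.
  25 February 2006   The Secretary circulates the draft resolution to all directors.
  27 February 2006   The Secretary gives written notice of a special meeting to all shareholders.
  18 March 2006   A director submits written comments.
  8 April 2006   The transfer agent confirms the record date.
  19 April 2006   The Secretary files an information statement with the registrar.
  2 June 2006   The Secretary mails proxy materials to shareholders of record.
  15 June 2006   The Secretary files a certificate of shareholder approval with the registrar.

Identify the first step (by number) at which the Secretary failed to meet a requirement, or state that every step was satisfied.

Step 1: 5 days after 21 February 2006 (when the board resolution is passed) is 26 February 2006; completed 25 February 2006, before the deadline.
Step 2: 56 days after 25 February 2006 (when the draft resolution is circulated) is 22 April 2006; 27 February 2006 is within that limit.
Step 3: 54 days after 27 February 2006 (when notice of the special meeting is given) is 22 April 2006; done 19 April 2006 — timely.
Step 4: the earliest permitted date is 10 days after 20 May 2006 (end of the 31-day waiting period, which began when the information statement is filed on 19 April 2006), i.e. 30 May 2006; done 2 June 2006, after the minimum wait.
Step 5: the window is 17–49 days after 2 June 2006 (when the proxy materials are mailed), so 19 June 2006 through 21 July 2006; done 15 June 2006 — 4 days before the window opened.

Step 5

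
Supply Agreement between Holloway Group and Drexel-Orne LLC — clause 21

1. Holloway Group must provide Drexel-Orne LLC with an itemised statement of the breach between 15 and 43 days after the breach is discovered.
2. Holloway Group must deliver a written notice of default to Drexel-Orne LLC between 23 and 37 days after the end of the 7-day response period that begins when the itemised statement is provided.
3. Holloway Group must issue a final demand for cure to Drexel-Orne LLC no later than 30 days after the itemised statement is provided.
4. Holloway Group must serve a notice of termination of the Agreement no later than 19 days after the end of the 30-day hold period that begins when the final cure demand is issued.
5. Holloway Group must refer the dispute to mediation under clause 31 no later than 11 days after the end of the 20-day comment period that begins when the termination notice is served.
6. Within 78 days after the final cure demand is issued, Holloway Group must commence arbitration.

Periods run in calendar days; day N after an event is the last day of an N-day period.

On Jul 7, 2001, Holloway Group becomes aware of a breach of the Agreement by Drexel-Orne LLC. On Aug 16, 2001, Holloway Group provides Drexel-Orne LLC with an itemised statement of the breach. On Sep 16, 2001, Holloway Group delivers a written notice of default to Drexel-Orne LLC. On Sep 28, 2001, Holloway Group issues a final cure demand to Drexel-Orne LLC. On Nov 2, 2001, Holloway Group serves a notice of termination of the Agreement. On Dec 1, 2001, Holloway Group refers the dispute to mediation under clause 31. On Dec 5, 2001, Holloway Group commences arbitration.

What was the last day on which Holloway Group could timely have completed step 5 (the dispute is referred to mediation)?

The termination notice is served on Nov 2, 2001; the 20-day comment period therefore ends Nov 22, 2001, and step 5 runs from that date. 11 days after Nov 22, 2001 is Dec 3, 2001.

Dec 3, 2001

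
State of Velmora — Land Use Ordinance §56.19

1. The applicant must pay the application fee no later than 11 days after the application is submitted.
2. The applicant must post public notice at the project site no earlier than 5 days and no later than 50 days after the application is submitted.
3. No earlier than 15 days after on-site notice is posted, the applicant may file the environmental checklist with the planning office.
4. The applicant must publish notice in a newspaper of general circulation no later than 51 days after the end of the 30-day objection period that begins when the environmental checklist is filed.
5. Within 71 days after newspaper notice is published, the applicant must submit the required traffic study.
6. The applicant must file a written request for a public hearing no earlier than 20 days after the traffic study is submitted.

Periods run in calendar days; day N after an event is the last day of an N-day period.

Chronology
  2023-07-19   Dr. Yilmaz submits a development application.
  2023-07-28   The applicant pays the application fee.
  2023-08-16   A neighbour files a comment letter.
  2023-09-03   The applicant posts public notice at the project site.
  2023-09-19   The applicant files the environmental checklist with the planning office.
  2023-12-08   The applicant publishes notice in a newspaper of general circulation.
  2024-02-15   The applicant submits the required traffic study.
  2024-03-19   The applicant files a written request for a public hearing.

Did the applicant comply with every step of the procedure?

Yes

(1) due by 2023-07-19 + 11 days = 2023-07-30; completed 2023-07-28, before the deadline.
(2) the permitted window runs from 2023-07-19 + 5 = 2023-07-24 to 2023-07-19 + 50 = 2023-09-07; 2023-09-03 falls inside that range.
(3) permitted from 2023-09-03 + 15 days = 2023-09-18 onward; done 2023-09-19, after the minimum wait.
(4) due by 2023-10-19 + 51 days = 2023-12-09; done 2023-12-08 — timely.
(5) due by 2023-12-08 + 71 days = 2024-02-17; done 2024-02-15 — timely.
(6) permitted from 2024-02-15 + 20 days = 2024-03-06 onward; done 2024-03-19 — permitted.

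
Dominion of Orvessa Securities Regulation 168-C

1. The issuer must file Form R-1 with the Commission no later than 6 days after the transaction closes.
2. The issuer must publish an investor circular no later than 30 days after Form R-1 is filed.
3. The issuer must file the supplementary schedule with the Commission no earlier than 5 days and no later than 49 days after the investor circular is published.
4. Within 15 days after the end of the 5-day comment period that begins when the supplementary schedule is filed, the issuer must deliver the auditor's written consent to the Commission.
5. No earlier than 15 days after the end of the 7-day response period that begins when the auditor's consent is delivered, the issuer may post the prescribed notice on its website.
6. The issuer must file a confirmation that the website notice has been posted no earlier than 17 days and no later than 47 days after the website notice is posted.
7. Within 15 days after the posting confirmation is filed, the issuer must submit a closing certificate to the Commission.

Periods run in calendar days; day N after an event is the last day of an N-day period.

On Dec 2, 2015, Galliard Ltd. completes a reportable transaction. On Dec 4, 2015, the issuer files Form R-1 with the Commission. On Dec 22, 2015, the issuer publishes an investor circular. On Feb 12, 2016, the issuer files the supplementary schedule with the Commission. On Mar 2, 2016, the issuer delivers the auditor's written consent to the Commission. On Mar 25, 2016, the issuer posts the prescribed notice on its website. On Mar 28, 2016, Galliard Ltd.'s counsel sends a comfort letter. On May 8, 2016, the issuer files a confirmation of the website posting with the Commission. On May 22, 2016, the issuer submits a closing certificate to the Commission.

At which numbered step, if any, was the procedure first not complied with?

Step 1: 6 days after Dec 2, 2015 (when the transaction closes) is Dec 8, 2015; done Dec 4, 2015 — timely.
Step 2: 30 days after Dec 4, 2015 (when Form R-1 is filed) is Jan 3, 2016; Dec 22, 2015 is within that limit.
Step 3: the window is 5–49 days after Dec 22, 2015 (when the investor circular is published), so Dec 27, 2015 through Feb 9, 2016; Feb 12, 2016 is 3 days past the end of the window.
The analysis stops there.

Step 3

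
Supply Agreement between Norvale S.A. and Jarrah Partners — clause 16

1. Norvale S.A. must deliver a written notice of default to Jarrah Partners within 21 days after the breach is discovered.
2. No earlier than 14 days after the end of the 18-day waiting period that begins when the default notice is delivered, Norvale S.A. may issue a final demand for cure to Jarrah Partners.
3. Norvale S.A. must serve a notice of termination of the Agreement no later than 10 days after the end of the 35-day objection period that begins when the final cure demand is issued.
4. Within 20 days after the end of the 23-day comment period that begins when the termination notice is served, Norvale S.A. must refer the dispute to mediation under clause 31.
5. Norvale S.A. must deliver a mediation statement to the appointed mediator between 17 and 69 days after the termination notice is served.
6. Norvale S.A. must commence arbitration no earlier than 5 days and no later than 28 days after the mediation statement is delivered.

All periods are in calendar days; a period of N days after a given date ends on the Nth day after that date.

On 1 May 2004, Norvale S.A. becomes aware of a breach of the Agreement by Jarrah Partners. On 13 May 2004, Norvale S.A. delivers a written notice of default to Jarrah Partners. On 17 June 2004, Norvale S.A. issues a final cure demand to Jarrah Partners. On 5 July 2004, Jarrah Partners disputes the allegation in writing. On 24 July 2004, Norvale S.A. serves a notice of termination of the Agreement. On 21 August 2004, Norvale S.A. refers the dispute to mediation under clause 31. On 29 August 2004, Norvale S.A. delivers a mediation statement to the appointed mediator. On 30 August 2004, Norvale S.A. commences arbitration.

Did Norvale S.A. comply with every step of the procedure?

No

(1) due by 1 May 2004 + 21 days = 22 May 2004; completed 13 May 2004, before the deadline.
(2) permitted from 31 May 2004 + 14 days = 14 June 2004 onward; 17 June 2004 is on or after that date.
(3) due by 22 July 2004 + 10 days = 1 August 2004; 24 July 2004 is within that limit.
(4) due by 16 August 2004 + 20 days = 5 September 2004; 21 August 2004 is within that limit.
(5) the permitted window runs from 24 July 2004 + 17 = 10 August 2004 to 24 July 2004 + 69 = 1 October 2004; 29 August 2004 falls inside that range.
(6) the permitted window runs from 29 August 2004 + 5 = 3 September 2004 to 29 August 2004 + 28 = 26 September 2004; 30 August 2004 is 4 days too early.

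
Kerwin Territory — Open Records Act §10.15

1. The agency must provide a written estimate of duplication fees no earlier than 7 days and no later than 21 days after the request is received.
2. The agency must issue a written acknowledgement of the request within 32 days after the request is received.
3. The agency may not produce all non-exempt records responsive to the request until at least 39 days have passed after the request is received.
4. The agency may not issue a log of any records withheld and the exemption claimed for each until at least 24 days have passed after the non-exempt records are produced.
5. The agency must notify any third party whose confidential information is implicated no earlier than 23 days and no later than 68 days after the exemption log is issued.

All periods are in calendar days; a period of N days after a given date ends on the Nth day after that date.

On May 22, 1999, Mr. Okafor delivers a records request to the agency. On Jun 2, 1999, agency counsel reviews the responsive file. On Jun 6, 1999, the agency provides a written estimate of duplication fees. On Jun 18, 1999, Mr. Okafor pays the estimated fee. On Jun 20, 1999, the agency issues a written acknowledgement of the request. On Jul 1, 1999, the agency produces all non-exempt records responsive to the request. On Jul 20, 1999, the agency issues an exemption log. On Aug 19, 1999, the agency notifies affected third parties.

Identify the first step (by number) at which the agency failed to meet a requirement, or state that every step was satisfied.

Step 4

Step 1 — 7 and 21 days from May 22, 1999 (when the request is received) are May 29, 1999 and Jun 12, 1999 respectively; done Jun 6, 1999, which is between those dates.
Step 2 — counting 32 days from May 22, 1999 (when the request is received) gives a deadline of Jun 23, 1999; Jun 20, 1999 is within that limit.
Step 3 — must wait 39 days from May 22, 1999 (when the request is received), so not before Jun 30, 1999; Jul 1, 1999 is on or after that date.
Step 4 — must wait 24 days from Jul 1, 1999 (when the non-exempt records are produced), so not before Jul 25, 1999; done Jul 20, 1999 — 5 days too early.
No need to go further; step 4 was not satisfied.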